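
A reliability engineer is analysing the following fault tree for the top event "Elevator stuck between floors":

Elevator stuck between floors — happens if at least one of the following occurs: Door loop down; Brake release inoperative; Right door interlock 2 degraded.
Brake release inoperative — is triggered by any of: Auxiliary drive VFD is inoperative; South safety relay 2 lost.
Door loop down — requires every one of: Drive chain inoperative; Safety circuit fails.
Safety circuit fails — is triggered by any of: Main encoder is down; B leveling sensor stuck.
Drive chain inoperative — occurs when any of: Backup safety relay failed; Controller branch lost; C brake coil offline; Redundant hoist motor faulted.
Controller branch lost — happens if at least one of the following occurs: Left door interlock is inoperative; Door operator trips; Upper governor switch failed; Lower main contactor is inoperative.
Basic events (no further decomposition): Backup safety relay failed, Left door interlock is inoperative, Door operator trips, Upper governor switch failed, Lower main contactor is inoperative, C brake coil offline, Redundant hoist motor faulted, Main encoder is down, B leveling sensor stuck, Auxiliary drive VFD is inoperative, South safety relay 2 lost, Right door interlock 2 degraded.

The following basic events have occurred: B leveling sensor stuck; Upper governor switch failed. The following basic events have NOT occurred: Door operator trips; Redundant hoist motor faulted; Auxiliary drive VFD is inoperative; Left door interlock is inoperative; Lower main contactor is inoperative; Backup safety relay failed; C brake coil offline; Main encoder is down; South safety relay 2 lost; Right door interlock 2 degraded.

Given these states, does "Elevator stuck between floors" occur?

Controller branch lost [OR]: Left door interlock is inoperative=not, Door operator trips=not, Upper governor switch failed=occurs, Lower main contactor is inoperative=not → at least one input occurs → occurs.
Drive chain inoperative [OR]: Backup safety relay failed=not, Controller branch lost=occurs, C brake coil offline=not, Redundant hoist motor faulted=not → at least one input occurs → occurs.
Safety circuit fails [OR]: Main encoder is down=not, B leveling sensor stuck=occurs → at least one input occurs → occurs.
Door loop down [AND]: Drive chain inoperative=occurs, Safety circuit fails=occurs → all inputs occur → occurs.
Brake release inoperative [OR]: Auxiliary drive VFD is inoperative=not, South safety relay 2 lost=not → no input occurs → does not occur.
Elevator stuck between floors [OR]: Door loop down=occurs, Brake release inoperative=not, Right door interlock 2 degraded=not → at least one input occurs → occurs.

Yes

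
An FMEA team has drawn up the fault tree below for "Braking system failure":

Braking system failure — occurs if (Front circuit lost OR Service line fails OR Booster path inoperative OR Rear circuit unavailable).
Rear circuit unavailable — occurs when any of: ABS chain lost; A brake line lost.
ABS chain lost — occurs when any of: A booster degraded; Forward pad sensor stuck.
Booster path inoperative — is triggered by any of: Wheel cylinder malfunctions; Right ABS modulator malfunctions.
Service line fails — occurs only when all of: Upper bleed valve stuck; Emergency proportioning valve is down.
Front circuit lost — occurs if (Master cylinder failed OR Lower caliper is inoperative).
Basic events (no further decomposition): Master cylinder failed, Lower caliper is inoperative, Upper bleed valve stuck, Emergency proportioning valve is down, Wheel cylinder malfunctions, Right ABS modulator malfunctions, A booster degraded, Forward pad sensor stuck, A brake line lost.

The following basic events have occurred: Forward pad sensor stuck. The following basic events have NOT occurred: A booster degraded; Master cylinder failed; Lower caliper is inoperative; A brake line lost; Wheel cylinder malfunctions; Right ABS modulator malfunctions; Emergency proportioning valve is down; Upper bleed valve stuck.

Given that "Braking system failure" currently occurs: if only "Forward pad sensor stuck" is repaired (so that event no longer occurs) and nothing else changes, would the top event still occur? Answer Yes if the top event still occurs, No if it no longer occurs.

No

Counterfactual: set "Forward pad sensor stuck" to not occurred.
Front circuit lost [OR]: Master cylinder failed=not, Lower caliper is inoperative=not → no input occurs → does not occur.
Service line fails [AND]: Upper bleed valve stuck=not, Emergency proportioning valve is down=not → not all inputs occur → does not occur.
Booster path inoperative [OR]: Wheel cylinder malfunctions=not, Right ABS modulator malfunctions=not → no input occurs → does not occur.
ABS chain lost [OR]: A booster degraded=not, Forward pad sensor stuck=not → no input occurs → does not occur.
Rear circuit unavailable [OR]: ABS chain lost=not, A brake line lost=not → no input occurs → does not occur.
Braking system failure [OR]: Front circuit lost=not, Service line fails=not, Booster path inoperative=not, Rear circuit unavailable=not → no input occurs → does not occur.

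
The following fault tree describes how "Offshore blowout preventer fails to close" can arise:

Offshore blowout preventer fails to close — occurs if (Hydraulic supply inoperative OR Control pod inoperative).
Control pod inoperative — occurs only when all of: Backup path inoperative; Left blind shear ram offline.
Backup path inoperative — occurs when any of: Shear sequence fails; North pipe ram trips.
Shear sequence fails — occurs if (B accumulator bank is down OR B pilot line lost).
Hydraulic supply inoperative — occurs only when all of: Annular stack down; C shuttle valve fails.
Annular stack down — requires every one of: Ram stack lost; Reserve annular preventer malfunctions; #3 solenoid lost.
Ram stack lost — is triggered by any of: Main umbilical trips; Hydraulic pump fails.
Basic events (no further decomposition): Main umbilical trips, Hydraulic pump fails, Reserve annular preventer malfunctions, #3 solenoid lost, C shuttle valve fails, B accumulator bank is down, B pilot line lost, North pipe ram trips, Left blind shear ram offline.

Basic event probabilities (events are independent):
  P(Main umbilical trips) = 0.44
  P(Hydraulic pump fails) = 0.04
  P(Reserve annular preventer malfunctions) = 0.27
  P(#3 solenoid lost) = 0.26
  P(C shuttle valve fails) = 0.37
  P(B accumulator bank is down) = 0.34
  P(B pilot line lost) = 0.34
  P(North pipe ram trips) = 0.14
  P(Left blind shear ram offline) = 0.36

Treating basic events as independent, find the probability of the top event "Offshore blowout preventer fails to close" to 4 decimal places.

P(Ram stack lost) [OR] = 1 − (1−0.44) × (1−0.04) = 0.462400
P(Annular stack down) [AND] = 0.462400 × 0.27 × 0.26 = 0.032460
P(Hydraulic supply inoperative) [AND] = 0.032460 × 0.37 = 0.012010
P(Shear sequence fails) [OR] = 1 − (1−0.34) × (1−0.34) = 0.564400
P(Backup path inoperative) [OR] = 1 − (1−0.564400) × (1−0.14) = 0.625384
P(Control pod inoperative) [AND] = 0.625384 × 0.36 = 0.225138
P(Offshore blowout preventer fails to close) [OR] = 1 − (1−0.012010) × (1−0.225138) = 0.234444
Rounded to 4 decimal places: P(Offshore blowout preventer fails to close) ≈ 0.2344.

0.2344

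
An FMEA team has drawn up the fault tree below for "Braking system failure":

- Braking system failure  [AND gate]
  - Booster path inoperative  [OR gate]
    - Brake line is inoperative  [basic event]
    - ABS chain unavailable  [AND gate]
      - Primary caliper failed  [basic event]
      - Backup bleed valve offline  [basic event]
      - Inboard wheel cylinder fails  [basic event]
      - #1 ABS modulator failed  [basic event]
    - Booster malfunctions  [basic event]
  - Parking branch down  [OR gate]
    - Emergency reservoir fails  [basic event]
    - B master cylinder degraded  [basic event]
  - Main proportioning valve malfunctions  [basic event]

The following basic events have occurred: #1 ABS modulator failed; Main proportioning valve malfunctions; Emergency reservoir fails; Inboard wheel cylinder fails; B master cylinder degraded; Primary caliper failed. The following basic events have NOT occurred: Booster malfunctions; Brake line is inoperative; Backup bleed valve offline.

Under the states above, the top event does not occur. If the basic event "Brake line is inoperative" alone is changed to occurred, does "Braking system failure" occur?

Yes

Counterfactual: set "Brake line is inoperative" to occurred.
ABS chain unavailable [AND]: Primary caliper failed=occurs, Backup bleed valve offline=not, Inboard wheel cylinder fails=occurs, #1 ABS modulator failed=occurs → not all inputs occur → does not occur.
Booster path inoperative [OR]: Brake line is inoperative=occurs, ABS chain unavailable=not, Booster malfunctions=not → at least one input occurs → occurs.
Parking branch down [OR]: Emergency reservoir fails=occurs, B master cylinder degraded=occurs → at least one input occurs → occurs.
Braking system failure [AND]: Booster path inoperative=occurs, Parking branch down=occurs, Main proportioning valve malfunctions=occurs → all inputs occur → occurs.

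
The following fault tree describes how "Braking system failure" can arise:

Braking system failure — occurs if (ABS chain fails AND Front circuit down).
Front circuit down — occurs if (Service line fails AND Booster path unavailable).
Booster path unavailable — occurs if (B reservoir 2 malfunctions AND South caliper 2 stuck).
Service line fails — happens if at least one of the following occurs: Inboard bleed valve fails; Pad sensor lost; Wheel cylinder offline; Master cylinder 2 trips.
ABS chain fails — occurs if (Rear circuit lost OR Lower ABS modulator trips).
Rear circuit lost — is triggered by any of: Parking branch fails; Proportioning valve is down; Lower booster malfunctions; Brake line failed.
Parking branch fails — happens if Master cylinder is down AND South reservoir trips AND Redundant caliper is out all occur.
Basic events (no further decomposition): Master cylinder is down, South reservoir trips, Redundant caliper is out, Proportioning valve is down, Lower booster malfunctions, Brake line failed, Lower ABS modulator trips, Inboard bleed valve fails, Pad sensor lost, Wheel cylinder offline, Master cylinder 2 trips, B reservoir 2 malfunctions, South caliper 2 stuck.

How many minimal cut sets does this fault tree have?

Parking branch fails [AND]: one cut set from each child combined → 1 × 1 × 1 = 1 cut set(s).
Rear circuit lost [OR]: union of children's cut sets → 4 cut set(s).
ABS chain fails [OR]: union of children's cut sets → 5 cut set(s).
Service line fails [OR]: union of children's cut sets → 4 cut set(s).
Booster path unavailable [AND]: one cut set from each child combined → 1 × 1 = 1 cut set(s).
Front circuit down [AND]: one cut set from each child combined → 4 × 1 = 4 cut set(s).
Braking system failure [AND]: one cut set from each child combined → 5 × 4 = 20 cut set(s).

20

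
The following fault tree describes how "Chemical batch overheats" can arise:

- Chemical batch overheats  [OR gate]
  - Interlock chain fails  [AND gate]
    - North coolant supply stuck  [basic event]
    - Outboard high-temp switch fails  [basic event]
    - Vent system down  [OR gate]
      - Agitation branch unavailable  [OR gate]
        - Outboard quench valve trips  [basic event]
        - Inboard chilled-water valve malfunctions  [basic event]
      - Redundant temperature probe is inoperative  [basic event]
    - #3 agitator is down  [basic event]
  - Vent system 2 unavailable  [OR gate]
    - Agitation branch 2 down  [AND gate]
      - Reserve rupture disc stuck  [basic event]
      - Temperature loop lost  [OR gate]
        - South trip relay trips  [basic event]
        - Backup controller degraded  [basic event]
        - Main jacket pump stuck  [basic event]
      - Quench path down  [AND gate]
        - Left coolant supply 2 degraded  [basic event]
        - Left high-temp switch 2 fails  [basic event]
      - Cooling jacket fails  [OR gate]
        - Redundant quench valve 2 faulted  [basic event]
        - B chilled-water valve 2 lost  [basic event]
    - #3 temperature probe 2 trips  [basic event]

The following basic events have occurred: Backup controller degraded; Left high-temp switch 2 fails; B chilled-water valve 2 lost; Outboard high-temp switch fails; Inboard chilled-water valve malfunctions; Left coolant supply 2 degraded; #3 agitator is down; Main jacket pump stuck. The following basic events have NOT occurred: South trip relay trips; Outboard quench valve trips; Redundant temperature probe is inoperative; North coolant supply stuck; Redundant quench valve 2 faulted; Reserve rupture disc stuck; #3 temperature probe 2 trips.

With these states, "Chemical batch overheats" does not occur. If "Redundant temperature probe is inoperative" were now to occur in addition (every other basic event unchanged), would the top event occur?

No

Counterfactual: set "Redundant temperature probe is inoperative" to occurred.
Agitation branch unavailable [OR]: Outboard quench valve trips=not, Inboard chilled-water valve malfunctions=occurs → at least one input occurs → occurs.
Vent system down [OR]: Agitation branch unavailable=occurs, Redundant temperature probe is inoperative=occurs → at least one input occurs → occurs.
Interlock chain fails [AND]: North coolant supply stuck=not, Outboard high-temp switch fails=occurs, Vent system down=occurs, #3 agitator is down=occurs → not all inputs occur → does not occur.
Temperature loop lost [OR]: South trip relay trips=not, Backup controller degraded=occurs, Main jacket pump stuck=occurs → at least one input occurs → occurs.
Quench path down [AND]: Left coolant supply 2 degraded=occurs, Left high-temp switch 2 fails=occurs → all inputs occur → occurs.
Cooling jacket fails [OR]: Redundant quench valve 2 faulted=not, B chilled-water valve 2 lost=occurs → at least one input occurs → occurs.
Agitation branch 2 down [AND]: Reserve rupture disc stuck=not, Temperature loop lost=occurs, Quench path down=occurs, Cooling jacket fails=occurs → not all inputs occur → does not occur.
Vent system 2 unavailable [OR]: Agitation branch 2 down=not, #3 temperature probe 2 trips=not → no input occurs → does not occur.
Chemical batch overheats [OR]: Interlock chain fails=not, Vent system 2 unavailable=not → no input occurs → does not occur.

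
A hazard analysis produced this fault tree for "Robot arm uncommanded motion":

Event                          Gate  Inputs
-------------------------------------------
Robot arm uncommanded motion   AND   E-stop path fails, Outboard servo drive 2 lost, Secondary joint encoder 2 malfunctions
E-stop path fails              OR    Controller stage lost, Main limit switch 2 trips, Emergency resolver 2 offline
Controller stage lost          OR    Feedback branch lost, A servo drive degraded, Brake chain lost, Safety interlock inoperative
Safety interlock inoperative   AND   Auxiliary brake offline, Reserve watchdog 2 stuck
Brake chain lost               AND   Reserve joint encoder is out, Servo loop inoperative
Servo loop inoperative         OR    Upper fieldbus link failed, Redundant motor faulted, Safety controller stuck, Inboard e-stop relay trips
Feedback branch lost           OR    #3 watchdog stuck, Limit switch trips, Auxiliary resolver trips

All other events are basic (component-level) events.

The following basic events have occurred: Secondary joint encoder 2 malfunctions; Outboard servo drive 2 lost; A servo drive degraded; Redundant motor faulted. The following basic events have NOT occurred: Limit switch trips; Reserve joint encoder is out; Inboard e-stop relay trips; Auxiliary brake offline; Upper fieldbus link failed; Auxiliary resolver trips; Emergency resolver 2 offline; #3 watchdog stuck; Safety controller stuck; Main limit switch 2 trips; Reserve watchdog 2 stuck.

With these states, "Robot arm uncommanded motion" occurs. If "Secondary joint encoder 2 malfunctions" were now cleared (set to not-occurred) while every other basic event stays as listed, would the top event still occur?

Counterfactual: set "Secondary joint encoder 2 malfunctions" to not occurred.
Feedback branch lost [OR]: #3 watchdog stuck=not, Limit switch trips=not, Auxiliary resolver trips=not → no input occurs → does not occur.
Servo loop inoperative [OR]: Upper fieldbus link failed=not, Redundant motor faulted=occurs, Safety controller stuck=not, Inboard e-stop relay trips=not → at least one input occurs → occurs.
Brake chain lost [AND]: Reserve joint encoder is out=not, Servo loop inoperative=occurs → not all inputs occur → does not occur.
Safety interlock inoperative [AND]: Auxiliary brake offline=not, Reserve watchdog 2 stuck=not → not all inputs occur → does not occur.
Controller stage lost [OR]: Feedback branch lost=not, A servo drive degraded=occurs, Brake chain lost=not, Safety interlock inoperative=not → at least one input occurs → occurs.
E-stop path fails [OR]: Controller stage lost=occurs, Main limit switch 2 trips=not, Emergency resolver 2 offline=not → at least one input occurs → occurs.
Robot arm uncommanded motion [AND]: E-stop path fails=occurs, Outboard servo drive 2 lost=occurs, Secondary joint encoder 2 malfunctions=not → not all inputs occur → does not occur.

No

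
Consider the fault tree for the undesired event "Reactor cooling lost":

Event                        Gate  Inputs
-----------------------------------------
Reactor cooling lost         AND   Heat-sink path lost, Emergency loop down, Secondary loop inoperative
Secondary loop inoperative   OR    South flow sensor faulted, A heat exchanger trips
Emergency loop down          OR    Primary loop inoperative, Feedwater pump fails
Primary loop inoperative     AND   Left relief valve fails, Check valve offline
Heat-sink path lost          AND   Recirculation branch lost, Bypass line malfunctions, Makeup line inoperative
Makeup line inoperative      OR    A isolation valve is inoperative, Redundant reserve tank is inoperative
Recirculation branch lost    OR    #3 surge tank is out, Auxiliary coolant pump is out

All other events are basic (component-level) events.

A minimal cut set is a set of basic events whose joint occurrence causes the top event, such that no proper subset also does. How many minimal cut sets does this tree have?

16

Recirculation branch lost [OR]: union of children's cut sets → 2 cut set(s).
Makeup line inoperative [OR]: union of children's cut sets → 2 cut set(s).
Heat-sink path lost [AND]: one cut set from each child combined → 2 × 1 × 2 = 4 cut set(s).
Primary loop inoperative [AND]: one cut set from each child combined → 1 × 1 = 1 cut set(s).
Emergency loop down [OR]: union of children's cut sets → 2 cut set(s).
Secondary loop inoperative [OR]: union of children's cut sets → 2 cut set(s).
Reactor cooling lost [AND]: one cut set from each child combined → 4 × 2 × 2 = 16 cut set(s).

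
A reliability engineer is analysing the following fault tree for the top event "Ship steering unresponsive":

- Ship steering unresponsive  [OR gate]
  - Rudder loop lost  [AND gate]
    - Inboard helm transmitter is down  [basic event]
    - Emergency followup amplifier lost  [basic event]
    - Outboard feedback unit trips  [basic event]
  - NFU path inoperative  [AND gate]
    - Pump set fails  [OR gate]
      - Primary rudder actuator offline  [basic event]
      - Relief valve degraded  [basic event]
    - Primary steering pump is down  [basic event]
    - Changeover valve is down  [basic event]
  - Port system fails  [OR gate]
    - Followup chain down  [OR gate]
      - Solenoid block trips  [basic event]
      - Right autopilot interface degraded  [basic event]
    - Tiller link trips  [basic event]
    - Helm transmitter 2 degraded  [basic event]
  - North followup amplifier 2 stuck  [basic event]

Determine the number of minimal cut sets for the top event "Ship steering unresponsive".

Rudder loop lost [AND]: one cut set from each child combined → 1 × 1 × 1 = 1 cut set(s).
Pump set fails [OR]: union of children's cut sets → 2 cut set(s).
NFU path inoperative [AND]: one cut set from each child combined → 2 × 1 × 1 = 2 cut set(s).
Followup chain down [OR]: union of children's cut sets → 2 cut set(s).
Port system fails [OR]: union of children's cut sets → 4 cut set(s).
Ship steering unresponsive [OR]: union of children's cut sets → 8 cut set(s).
Minimal cut sets: {Emergency followup amplifier lost, Inboard helm transmitter is down, Outboard feedback unit trips}; {Changeover valve is down, Primary rudder actuator offline, Primary steering pump is down}; {Changeover valve is down, Primary steering pump is down, Relief valve degraded}; {Solenoid block trips}; {Right autopilot interface degraded}; {Tiller link trips}; {Helm transmitter 2 degraded}; {North followup amplifier 2 stuck}.

8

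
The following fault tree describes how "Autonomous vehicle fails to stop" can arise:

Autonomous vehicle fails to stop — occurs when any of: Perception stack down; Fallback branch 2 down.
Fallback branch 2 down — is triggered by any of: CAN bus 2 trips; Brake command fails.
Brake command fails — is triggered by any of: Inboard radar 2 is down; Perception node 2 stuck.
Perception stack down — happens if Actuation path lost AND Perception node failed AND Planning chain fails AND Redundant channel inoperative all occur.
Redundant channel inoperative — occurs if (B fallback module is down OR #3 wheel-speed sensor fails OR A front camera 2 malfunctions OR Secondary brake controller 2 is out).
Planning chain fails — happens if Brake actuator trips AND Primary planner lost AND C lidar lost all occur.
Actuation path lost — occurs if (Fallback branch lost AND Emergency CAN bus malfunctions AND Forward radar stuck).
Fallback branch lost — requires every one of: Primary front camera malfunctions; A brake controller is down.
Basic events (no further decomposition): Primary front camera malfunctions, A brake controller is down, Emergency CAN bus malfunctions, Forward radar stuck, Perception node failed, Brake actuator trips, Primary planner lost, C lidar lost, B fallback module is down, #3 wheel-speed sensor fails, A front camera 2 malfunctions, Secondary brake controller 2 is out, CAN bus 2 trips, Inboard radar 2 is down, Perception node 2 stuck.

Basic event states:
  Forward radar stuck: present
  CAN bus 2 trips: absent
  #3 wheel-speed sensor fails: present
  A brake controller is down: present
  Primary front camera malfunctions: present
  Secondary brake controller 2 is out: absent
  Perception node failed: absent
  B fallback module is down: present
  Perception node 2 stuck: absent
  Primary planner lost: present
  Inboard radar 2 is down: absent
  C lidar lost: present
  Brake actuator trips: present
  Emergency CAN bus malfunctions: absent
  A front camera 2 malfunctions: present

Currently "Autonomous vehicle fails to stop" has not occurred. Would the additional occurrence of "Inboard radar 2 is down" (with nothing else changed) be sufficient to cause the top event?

Yes

Counterfactual: set "Inboard radar 2 is down" to occurred.
Fallback branch lost [AND]: Primary front camera malfunctions=occurs, A brake controller is down=occurs → all inputs occur → occurs.
Actuation path lost [AND]: Fallback branch lost=occurs, Emergency CAN bus malfunctions=not, Forward radar stuck=occurs → not all inputs occur → does not occur.
Planning chain fails [AND]: Brake actuator trips=occurs, Primary planner lost=occurs, C lidar lost=occurs → all inputs occur → occurs.
Redundant channel inoperative [OR]: B fallback module is down=occurs, #3 wheel-speed sensor fails=occurs, A front camera 2 malfunctions=occurs, Secondary brake controller 2 is out=not → at least one input occurs → occurs.
Perception stack down [AND]: Actuation path lost=not, Perception node failed=not, Planning chain fails=occurs, Redundant channel inoperative=occurs → not all inputs occur → does not occur.
Brake command fails [OR]: Inboard radar 2 is down=occurs, Perception node 2 stuck=not → at least one input occurs → occurs.
Fallback branch 2 down [OR]: CAN bus 2 trips=not, Brake command fails=occurs → at least one input occurs → occurs.
Autonomous vehicle fails to stop [OR]: Perception stack down=not, Fallback branch 2 down=occurs → at least one input occurs → occurs.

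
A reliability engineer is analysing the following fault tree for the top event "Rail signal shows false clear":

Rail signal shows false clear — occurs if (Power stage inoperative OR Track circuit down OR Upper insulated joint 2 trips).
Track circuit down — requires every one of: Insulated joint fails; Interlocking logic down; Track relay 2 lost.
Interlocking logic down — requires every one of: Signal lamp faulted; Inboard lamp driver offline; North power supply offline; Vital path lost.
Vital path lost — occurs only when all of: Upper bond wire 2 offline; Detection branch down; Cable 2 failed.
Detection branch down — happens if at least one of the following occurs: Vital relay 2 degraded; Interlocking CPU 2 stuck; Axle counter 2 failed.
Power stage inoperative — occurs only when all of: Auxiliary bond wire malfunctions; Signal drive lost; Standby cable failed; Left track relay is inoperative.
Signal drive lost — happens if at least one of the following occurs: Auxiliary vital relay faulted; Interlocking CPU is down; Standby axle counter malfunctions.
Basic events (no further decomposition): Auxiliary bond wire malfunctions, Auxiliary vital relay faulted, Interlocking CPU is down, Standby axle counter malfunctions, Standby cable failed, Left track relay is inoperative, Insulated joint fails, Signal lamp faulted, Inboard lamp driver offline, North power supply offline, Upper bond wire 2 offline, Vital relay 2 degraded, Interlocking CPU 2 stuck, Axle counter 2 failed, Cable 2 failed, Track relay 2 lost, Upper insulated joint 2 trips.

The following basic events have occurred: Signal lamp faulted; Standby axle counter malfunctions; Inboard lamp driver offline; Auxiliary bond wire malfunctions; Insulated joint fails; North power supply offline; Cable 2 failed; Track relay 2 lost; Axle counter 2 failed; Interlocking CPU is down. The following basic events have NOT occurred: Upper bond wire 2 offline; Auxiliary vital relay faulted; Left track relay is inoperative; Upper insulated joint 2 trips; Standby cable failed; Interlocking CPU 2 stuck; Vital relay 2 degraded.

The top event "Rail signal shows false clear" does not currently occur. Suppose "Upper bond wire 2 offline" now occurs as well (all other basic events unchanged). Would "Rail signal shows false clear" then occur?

Yes

Counterfactual: set "Upper bond wire 2 offline" to occurred.
Signal drive lost [OR]: Auxiliary vital relay faulted=not, Interlocking CPU is down=occurs, Standby axle counter malfunctions=occurs → at least one input occurs → occurs.
Power stage inoperative [AND]: Auxiliary bond wire malfunctions=occurs, Signal drive lost=occurs, Standby cable failed=not, Left track relay is inoperative=not → not all inputs occur → does not occur.
Detection branch down [OR]: Vital relay 2 degraded=not, Interlocking CPU 2 stuck=not, Axle counter 2 failed=occurs → at least one input occurs → occurs.
Vital path lost [AND]: Upper bond wire 2 offline=occurs, Detection branch down=occurs, Cable 2 failed=occurs → all inputs occur → occurs.
Interlocking logic down [AND]: Signal lamp faulted=occurs, Inboard lamp driver offline=occurs, North power supply offline=occurs, Vital path lost=occurs → all inputs occur → occurs.
Track circuit down [AND]: Insulated joint fails=occurs, Interlocking logic down=occurs, Track relay 2 lost=occurs → all inputs occur → occurs.
Rail signal shows false clear [OR]: Power stage inoperative=not, Track circuit down=occurs, Upper insulated joint 2 trips=not → at least one input occurs → occurs.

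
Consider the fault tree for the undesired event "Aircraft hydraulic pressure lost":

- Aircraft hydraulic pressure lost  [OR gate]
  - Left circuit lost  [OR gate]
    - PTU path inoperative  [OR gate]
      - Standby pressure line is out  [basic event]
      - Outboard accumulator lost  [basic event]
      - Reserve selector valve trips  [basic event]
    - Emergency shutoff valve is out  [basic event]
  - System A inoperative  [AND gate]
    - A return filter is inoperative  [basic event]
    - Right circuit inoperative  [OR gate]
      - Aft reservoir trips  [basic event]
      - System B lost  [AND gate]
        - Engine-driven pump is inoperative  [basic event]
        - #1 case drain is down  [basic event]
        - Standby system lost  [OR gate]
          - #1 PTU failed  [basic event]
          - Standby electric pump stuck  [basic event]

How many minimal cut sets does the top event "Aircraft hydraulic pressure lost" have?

PTU path inoperative [OR]: union of children's cut sets → 3 cut set(s).
Left circuit lost [OR]: union of children's cut sets → 4 cut set(s).
Standby system lost [OR]: union of children's cut sets → 2 cut set(s).
System B lost [AND]: one cut set from each child combined → 1 × 1 × 2 = 2 cut set(s).
Right circuit inoperative [OR]: union of children's cut sets → 3 cut set(s).
System A inoperative [AND]: one cut set from each child combined → 1 × 3 = 3 cut set(s).
Aircraft hydraulic pressure lost [OR]: union of children's cut sets → 7 cut set(s).
Minimal cut sets: {Standby pressure line is out}; {Outboard accumulator lost}; {Reserve selector valve trips}; {Emergency shutoff valve is out}; {A return filter is inoperative, Aft reservoir trips}; {#1 PTU failed, #1 case drain is down, A return filter is inoperative, Engine-driven pump is inoperative}; {#1 case drain is down, A return filter is inoperative, Engine-driven pump is inoperative, Standby electric pump stuck}.

7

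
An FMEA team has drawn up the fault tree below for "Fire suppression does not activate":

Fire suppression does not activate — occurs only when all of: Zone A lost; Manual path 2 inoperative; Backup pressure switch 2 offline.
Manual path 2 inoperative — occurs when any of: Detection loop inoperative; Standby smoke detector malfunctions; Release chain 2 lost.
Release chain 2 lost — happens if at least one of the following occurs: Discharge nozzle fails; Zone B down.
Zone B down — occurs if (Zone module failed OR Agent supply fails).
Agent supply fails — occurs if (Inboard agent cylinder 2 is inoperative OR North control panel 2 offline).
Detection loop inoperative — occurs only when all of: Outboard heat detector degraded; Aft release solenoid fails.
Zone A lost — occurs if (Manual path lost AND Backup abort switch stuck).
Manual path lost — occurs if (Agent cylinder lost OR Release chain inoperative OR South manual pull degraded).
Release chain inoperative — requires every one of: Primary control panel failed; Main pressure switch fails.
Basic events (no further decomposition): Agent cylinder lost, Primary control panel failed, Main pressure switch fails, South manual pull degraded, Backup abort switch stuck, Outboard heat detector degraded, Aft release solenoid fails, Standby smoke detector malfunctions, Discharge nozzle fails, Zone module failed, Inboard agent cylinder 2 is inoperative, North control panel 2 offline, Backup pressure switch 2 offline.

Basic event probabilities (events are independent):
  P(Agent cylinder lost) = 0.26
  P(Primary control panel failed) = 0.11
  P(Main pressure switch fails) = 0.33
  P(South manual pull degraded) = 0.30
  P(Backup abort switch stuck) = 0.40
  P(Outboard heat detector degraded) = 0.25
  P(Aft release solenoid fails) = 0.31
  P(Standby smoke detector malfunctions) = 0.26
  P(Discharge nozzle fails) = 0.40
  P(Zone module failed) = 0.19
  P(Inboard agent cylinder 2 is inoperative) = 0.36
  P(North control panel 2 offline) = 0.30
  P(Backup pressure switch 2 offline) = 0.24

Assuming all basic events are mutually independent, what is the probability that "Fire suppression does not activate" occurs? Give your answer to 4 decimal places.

0.0409

P(Release chain inoperative) [AND] = 0.11 × 0.33 = 0.036300
P(Manual path lost) [OR] = 1 − (1−0.26) × (1−0.036300) × (1−0.30) = 0.500803
P(Zone A lost) [AND] = 0.500803 × 0.40 = 0.200321
P(Detection loop inoperative) [AND] = 0.25 × 0.31 = 0.077500
P(Agent supply fails) [OR] = 1 − (1−0.36) × (1−0.30) = 0.552000
P(Zone B down) [OR] = 1 − (1−0.19) × (1−0.552000) = 0.637120
P(Release chain 2 lost) [OR] = 1 − (1−0.40) × (1−0.637120) = 0.782272
P(Manual path 2 inoperative) [OR] = 1 − (1−0.077500) × (1−0.26) × (1−0.782272) = 0.851368
P(Fire suppression does not activate) [AND] = 0.200321 × 0.851368 × 0.24 = 0.040931
Rounded to 4 decimal places: P(Fire suppression does not activate) ≈ 0.0409.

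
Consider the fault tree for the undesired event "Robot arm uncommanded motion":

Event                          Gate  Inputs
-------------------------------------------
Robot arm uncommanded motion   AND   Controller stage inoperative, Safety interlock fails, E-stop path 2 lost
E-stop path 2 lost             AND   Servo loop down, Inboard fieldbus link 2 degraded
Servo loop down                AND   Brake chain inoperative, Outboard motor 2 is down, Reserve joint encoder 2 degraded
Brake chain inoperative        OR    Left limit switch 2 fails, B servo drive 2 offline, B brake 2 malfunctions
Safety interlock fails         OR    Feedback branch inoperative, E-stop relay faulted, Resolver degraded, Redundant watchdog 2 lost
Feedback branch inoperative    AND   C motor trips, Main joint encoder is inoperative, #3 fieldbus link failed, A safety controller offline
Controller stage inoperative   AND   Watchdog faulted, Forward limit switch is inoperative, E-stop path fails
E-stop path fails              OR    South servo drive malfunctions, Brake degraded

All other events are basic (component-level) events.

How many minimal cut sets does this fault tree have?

24

E-stop path fails [OR]: union of children's cut sets → 2 cut set(s).
Controller stage inoperative [AND]: one cut set from each child combined → 1 × 1 × 2 = 2 cut set(s).
Feedback branch inoperative [AND]: one cut set from each child combined → 1 × 1 × 1 × 1 = 1 cut set(s).
Safety interlock fails [OR]: union of children's cut sets → 4 cut set(s).
Brake chain inoperative [OR]: union of children's cut sets → 3 cut set(s).
Servo loop down [AND]: one cut set from each child combined → 3 × 1 × 1 = 3 cut set(s).
E-stop path 2 lost [AND]: one cut set from each child combined → 3 × 1 = 3 cut set(s).
Robot arm uncommanded motion [AND]: one cut set from each child combined → 2 × 4 × 3 = 24 cut set(s).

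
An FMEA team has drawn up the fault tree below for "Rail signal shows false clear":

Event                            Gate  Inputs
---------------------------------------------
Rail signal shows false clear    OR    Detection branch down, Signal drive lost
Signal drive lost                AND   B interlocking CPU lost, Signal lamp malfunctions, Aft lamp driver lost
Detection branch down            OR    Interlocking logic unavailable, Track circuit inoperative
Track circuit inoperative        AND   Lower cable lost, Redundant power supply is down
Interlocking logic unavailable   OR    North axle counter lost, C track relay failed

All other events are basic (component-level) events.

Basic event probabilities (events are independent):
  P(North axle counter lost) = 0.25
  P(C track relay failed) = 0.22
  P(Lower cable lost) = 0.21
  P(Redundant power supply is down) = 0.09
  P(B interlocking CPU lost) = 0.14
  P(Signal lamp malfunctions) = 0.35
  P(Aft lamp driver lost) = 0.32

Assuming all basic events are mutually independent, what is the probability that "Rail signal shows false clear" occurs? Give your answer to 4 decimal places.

P(Interlocking logic unavailable) [OR] = 1 − (1−0.25) × (1−0.22) = 0.415000
P(Track circuit inoperative) [AND] = 0.21 × 0.09 = 0.018900
P(Detection branch down) [OR] = 1 − (1−0.415000) × (1−0.018900) = 0.426057
P(Signal drive lost) [AND] = 0.14 × 0.35 × 0.32 = 0.015680
P(Rail signal shows false clear) [OR] = 1 − (1−0.426057) × (1−0.015680) = 0.435056
Rounded to 4 decimal places: P(Rail signal shows false clear) ≈ 0.4351.

0.4351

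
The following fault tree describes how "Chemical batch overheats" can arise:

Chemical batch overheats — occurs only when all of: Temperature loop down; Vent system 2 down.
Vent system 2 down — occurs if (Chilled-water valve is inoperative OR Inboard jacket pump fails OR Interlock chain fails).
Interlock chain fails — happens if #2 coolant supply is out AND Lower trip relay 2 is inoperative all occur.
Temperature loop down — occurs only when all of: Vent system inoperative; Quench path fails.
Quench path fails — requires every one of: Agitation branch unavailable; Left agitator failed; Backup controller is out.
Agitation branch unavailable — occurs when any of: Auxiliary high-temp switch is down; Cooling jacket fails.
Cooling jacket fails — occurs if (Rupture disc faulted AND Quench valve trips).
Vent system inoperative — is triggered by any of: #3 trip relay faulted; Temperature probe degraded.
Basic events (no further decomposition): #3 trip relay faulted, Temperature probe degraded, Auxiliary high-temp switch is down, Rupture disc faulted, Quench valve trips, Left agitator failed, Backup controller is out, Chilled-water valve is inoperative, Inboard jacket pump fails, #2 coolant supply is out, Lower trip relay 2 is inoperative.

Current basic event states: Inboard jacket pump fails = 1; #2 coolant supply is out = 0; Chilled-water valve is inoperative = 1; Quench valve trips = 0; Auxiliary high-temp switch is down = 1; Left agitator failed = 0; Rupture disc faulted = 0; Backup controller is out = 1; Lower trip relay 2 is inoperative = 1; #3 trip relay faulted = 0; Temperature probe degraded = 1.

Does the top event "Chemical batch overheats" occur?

No

Vent system inoperative [OR]: #3 trip relay faulted=not, Temperature probe degraded=occurs → at least one input occurs → occurs.
Cooling jacket fails [AND]: Rupture disc faulted=not, Quench valve trips=not → not all inputs occur → does not occur.
Agitation branch unavailable [OR]: Auxiliary high-temp switch is down=occurs, Cooling jacket fails=not → at least one input occurs → occurs.
Quench path fails [AND]: Agitation branch unavailable=occurs, Left agitator failed=not, Backup controller is out=occurs → not all inputs occur → does not occur.
Temperature loop down [AND]: Vent system inoperative=occurs, Quench path fails=not → not all inputs occur → does not occur.
Interlock chain fails [AND]: #2 coolant supply is out=not, Lower trip relay 2 is inoperative=occurs → not all inputs occur → does not occur.
Vent system 2 down [OR]: Chilled-water valve is inoperative=occurs, Inboard jacket pump fails=occurs, Interlock chain fails=not → at least one input occurs → occurs.
Chemical batch overheats [AND]: Temperature loop down=not, Vent system 2 down=occurs → not all inputs occur → does not occur.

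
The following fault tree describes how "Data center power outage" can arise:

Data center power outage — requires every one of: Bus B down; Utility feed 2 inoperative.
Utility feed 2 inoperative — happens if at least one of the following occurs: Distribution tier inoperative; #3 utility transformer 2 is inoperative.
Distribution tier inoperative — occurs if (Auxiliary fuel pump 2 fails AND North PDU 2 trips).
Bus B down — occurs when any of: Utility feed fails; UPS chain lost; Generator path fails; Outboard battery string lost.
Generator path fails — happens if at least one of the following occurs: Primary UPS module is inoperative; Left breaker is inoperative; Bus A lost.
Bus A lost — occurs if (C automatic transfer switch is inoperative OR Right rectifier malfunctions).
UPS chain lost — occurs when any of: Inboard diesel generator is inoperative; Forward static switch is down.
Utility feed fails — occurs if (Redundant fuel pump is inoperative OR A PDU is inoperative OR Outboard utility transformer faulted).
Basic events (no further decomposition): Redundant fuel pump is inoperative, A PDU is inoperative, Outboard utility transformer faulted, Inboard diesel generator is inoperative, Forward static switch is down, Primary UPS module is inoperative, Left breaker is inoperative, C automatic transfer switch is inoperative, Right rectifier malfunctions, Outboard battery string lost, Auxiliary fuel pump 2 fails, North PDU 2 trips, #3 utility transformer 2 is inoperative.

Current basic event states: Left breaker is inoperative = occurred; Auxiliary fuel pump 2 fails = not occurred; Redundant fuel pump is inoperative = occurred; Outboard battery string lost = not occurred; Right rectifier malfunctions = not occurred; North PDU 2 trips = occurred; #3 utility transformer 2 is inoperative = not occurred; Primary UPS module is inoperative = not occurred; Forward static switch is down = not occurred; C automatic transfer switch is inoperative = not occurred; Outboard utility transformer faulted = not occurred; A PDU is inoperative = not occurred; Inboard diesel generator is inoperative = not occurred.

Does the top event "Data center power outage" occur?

Utility feed fails [OR]: Redundant fuel pump is inoperative=occurs, A PDU is inoperative=not, Outboard utility transformer faulted=not → at least one input occurs → occurs.
UPS chain lost [OR]: Inboard diesel generator is inoperative=not, Forward static switch is down=not → no input occurs → does not occur.
Bus A lost [OR]: C automatic transfer switch is inoperative=not, Right rectifier malfunctions=not → no input occurs → does not occur.
Generator path fails [OR]: Primary UPS module is inoperative=not, Left breaker is inoperative=occurs, Bus A lost=not → at least one input occurs → occurs.
Bus B down [OR]: Utility feed fails=occurs, UPS chain lost=not, Generator path fails=occurs, Outboard battery string lost=not → at least one input occurs → occurs.
Distribution tier inoperative [AND]: Auxiliary fuel pump 2 fails=not, North PDU 2 trips=occurs → not all inputs occur → does not occur.
Utility feed 2 inoperative [OR]: Distribution tier inoperative=not, #3 utility transformer 2 is inoperative=not → no input occurs → does not occur.
Data center power outage [AND]: Bus B down=occurs, Utility feed 2 inoperative=not → not all inputs occur → does not occur.

No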